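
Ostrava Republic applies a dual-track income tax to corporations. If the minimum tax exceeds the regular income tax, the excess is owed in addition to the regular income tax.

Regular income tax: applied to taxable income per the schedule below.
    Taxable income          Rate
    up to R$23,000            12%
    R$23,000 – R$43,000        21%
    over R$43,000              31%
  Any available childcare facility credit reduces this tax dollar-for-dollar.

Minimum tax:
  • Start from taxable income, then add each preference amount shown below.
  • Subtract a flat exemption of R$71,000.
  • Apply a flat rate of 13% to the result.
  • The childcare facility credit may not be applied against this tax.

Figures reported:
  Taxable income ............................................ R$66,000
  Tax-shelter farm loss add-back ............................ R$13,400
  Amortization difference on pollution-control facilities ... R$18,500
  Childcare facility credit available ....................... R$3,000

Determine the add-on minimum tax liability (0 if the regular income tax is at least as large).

R$0

Minimum tax:
  Adjusted income: R$66,000 + R$13,400 + R$18,500 = R$97,900
  Less exemption R$71,000 → base R$26,900
  R$26,900 × 13% = R$3,497

Regular income tax:
  R$23,000 × 12% = R$2,760
  R$20,000 × 21% = R$4,200
  R$23,000 × 31% = R$7,130
  → R$14,090
  Less childcare facility credit R$3,000 → R$11,090

R$3,497 ≤ R$11,090, so no add-on is due.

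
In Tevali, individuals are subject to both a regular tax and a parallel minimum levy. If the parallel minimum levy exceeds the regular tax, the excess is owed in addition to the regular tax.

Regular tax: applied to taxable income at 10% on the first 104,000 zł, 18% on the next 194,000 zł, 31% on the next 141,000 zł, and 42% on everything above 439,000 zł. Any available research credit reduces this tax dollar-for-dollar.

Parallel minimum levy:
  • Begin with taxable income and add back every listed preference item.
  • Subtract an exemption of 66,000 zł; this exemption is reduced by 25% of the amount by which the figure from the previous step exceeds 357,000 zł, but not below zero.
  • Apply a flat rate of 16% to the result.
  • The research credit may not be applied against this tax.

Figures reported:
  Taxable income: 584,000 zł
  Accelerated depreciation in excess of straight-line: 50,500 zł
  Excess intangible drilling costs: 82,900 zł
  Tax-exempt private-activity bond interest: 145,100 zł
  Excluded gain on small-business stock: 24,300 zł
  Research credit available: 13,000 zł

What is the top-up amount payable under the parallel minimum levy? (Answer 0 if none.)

Parallel minimum levy:
  Adjusted income: 584,000 zł + 50,500 zł + 82,900 zł + 145,100 zł + 24,300 zł = 886,800 zł
  Exemption: 25% × (886,800 zł − 357,000 zł) = 132,450 zł ≥ 66,000 zł, so the exemption is fully phased out
  Base: 886,800 zł − 0 zł = 886,800 zł
  886,800 zł × 16% = 141,888 zł

Regular tax:
  104,000 zł × 10% = 10,400 zł
  194,000 zł × 18% = 34,920 zł
  141,000 zł × 31% = 43,710 zł
  145,000 zł × 42% = 60,900 zł
  → 149,930 zł
  Less research credit 13,000 zł → 136,930 zł

Excess of parallel minimum levy over regular tax: 141,888 zł − 136,930 zł = 4,958 zł.

4,958 zł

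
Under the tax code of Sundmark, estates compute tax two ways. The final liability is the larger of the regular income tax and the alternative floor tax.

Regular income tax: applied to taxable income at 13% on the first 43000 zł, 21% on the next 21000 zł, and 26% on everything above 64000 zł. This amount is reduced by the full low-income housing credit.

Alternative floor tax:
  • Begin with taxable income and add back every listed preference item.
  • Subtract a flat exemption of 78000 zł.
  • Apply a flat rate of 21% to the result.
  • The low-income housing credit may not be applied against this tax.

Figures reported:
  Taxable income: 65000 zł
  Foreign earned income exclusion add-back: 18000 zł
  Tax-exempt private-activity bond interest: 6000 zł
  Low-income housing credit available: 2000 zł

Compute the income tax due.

8260 zł

Regular income tax:
  43000 zł × 13% = 5590 zł
  21000 zł × 21% = 4410 zł
  1000 zł × 26% = 260 zł
  → 10260 zł
  Less low-income housing credit 2000 zł → 8260 zł

Alternative floor tax:
  Adjusted income: 65000 zł + 18000 zł + 6000 zł = 89000 zł
  Less exemption 78000 zł → base 11000 zł
  11000 zł × 21% = 2310 zł

8260 zł > 2310 zł, so the regular income tax governs.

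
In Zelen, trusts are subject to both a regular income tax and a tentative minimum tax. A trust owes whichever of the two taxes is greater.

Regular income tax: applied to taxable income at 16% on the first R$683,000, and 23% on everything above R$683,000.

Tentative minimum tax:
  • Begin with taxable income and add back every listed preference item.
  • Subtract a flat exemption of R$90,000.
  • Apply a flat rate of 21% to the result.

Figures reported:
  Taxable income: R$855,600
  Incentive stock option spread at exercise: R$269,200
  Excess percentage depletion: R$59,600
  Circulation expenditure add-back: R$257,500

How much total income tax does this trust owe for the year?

R$283,899

Regular income tax:
  R$683,000 × 16% = R$109,280
  R$172,600 × 23% = R$39,698
  → R$148,978

Tentative minimum tax:
  Adjusted income: R$855,600 + R$269,200 + R$59,600 + R$257,500 = R$1,441,900
  Less exemption R$90,000 → base R$1,351,900
  R$1,351,900 × 21% = R$283,899

R$283,899 > R$148,978, so the tentative minimum tax is the binding amount.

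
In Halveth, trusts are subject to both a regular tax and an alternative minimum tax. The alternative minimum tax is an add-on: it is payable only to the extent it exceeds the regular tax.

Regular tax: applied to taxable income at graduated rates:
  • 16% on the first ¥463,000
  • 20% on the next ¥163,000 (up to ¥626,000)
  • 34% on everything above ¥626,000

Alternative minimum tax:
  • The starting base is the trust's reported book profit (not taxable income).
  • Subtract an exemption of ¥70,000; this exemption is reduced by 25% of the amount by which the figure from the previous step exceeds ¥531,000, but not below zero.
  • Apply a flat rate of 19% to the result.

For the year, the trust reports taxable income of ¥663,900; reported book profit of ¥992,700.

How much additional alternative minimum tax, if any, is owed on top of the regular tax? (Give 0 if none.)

Alternative minimum tax:
  Base (reported book profit): ¥992,700
  Exemption: 25% × (¥992,700 − ¥531,000) = ¥115,425 ≥ ¥70,000, so the exemption is fully phased out
  Base: ¥992,700 − ¥0 = ¥992,700
  ¥992,700 × 19% = ¥188,613

Regular tax:
  ¥463,000 × 16% = ¥74,080
  ¥163,000 × 20% = ¥32,600
  ¥37,900 × 34% = ¥12,886
  → ¥119,566

Excess of alternative minimum tax over regular tax: ¥188,613 − ¥119,566 = ¥69,047.

¥69,047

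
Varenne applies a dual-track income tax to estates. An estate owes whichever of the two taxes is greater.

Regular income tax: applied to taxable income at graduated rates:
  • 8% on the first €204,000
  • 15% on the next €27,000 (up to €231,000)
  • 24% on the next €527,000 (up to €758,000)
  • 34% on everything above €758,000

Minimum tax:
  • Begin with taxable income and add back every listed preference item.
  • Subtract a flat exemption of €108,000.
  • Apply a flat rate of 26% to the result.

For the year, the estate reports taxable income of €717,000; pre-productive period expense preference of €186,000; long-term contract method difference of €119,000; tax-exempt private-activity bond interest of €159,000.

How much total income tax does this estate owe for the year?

€278,980

Minimum tax:
  Adjusted income: €717,000 + €186,000 + €119,000 + €159,000 = €1,181,000
  Less exemption €108,000 → base €1,073,000
  €1,073,000 × 26% = €278,980

Regular income tax:
  €204,000 × 8% = €16,320
  €27,000 × 15% = €4,050
  €486,000 × 24% = €116,640
  → €137,010

€278,980 > €137,010, so the minimum tax is the binding amount.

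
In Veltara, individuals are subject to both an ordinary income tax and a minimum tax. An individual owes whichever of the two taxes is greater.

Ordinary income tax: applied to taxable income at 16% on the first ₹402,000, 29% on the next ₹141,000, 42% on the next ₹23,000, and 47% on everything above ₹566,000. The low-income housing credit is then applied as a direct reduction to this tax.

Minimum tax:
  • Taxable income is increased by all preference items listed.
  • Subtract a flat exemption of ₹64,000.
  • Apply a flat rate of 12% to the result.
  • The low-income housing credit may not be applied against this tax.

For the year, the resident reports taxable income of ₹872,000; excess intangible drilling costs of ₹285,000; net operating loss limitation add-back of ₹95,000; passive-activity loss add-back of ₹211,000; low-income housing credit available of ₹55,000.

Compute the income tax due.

₹203,690

Minimum tax:
  Adjusted income: ₹872,000 + ₹285,000 + ₹95,000 + ₹211,000 = ₹1,463,000
  Less exemption ₹64,000 → base ₹1,399,000
  ₹1,399,000 × 12% = ₹167,880

Ordinary income tax:
  ₹402,000 × 16% = ₹64,320
  ₹141,000 × 29% = ₹40,890
  ₹23,000 × 42% = ₹9,660
  ₹306,000 × 47% = ₹143,820
  → ₹258,690
  Less low-income housing credit ₹55,000 → ₹203,690

₹203,690 > ₹167,880, so the ordinary income tax governs.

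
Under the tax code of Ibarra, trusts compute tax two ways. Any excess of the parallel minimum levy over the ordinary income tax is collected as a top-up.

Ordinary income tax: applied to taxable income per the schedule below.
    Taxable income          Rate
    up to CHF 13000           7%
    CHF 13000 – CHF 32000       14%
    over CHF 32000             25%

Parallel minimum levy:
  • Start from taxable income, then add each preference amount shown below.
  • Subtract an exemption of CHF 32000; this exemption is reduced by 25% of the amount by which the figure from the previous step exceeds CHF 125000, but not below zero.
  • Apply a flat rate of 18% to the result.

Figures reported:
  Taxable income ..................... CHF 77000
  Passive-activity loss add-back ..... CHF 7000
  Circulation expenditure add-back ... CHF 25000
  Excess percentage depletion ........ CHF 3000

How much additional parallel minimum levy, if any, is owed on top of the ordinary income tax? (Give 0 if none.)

Parallel minimum levy:
  Adjusted income: CHF 77000 + CHF 7000 + CHF 25000 + CHF 3000 = CHF 112000
  Exemption: CHF 112000 ≤ CHF 125000, so full CHF 32000 applies
  Base: CHF 112000 − CHF 32000 = CHF 80000
  CHF 80000 × 18% = CHF 14400

Ordinary income tax:
  CHF 13000 × 7% = CHF 910
  CHF 19000 × 14% = CHF 2660
  CHF 45000 × 25% = CHF 11250
  → CHF 14820

CHF 14400 ≤ CHF 14820, so no add-on is due.

CHF 0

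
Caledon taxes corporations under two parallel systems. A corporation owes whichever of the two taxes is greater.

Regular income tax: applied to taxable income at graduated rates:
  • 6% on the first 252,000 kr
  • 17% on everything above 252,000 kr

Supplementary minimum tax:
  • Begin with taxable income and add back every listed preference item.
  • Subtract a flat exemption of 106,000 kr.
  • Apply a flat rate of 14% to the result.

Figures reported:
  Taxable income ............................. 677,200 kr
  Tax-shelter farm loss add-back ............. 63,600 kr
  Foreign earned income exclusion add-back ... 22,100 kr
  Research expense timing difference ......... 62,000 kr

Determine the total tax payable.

Supplementary minimum tax:
  Adjusted income: 677,200 kr + 63,600 kr + 22,100 kr + 62,000 kr = 824,900 kr
  Less exemption 106,000 kr → base 718,900 kr
  718,900 kr × 14% = 100,646 kr

Regular income tax:
  252,000 kr × 6% = 15,120 kr
  425,200 kr × 17% = 72,284 kr
  → 87,404 kr

100,646 kr > 87,404 kr, so the supplementary minimum tax is the binding amount.

100,646 kr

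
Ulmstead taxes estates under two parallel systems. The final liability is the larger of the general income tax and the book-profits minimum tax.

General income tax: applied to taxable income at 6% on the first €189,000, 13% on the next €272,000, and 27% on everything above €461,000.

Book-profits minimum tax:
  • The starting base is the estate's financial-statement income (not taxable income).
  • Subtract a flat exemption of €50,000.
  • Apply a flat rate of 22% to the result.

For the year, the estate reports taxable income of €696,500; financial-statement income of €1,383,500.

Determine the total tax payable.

€293,370

Book-profits minimum tax:
  Base (financial-statement income): €1,383,500
  Less exemption €50,000 → base €1,333,500
  €1,333,500 × 22% = €293,370

General income tax:
  €189,000 × 6% = €11,340
  €272,000 × 13% = €35,360
  €235,500 × 27% = €63,585
  → €110,285

€293,370 > €110,285, so the book-profits minimum tax is the binding amount.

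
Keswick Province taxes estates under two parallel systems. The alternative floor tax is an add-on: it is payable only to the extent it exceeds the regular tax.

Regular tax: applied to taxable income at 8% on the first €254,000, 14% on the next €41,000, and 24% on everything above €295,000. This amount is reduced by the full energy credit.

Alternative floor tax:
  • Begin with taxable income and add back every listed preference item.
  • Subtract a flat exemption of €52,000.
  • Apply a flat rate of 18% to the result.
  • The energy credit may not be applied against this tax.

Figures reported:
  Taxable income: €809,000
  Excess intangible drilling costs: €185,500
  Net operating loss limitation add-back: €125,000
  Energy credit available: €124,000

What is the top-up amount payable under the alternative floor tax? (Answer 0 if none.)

€166,730

Regular tax:
  €254,000 × 8% = €20,320
  €41,000 × 14% = €5,740
  €514,000 × 24% = €123,360
  → €149,420
  Less energy credit €124,000 → €25,420

Alternative floor tax:
  Adjusted income: €809,000 + €185,500 + €125,000 = €1,119,500
  Less exemption €52,000 → base €1,067,500
  €1,067,500 × 18% = €192,150

Excess of alternative floor tax over regular tax: €192,150 − €25,420 = €166,730.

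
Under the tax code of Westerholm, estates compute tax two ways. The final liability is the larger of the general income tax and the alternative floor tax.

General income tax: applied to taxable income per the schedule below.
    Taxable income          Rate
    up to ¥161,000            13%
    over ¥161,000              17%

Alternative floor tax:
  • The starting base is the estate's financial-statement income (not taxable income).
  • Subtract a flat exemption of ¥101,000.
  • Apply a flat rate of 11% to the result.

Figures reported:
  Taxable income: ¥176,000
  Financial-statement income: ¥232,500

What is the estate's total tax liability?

¥23,480

General income tax:
  ¥161,000 × 13% = ¥20,930
  ¥15,000 × 17% = ¥2,550
  → ¥23,480

Alternative floor tax:
  Base (financial-statement income): ¥232,500
  Less exemption ¥101,000 → base ¥131,500
  ¥131,500 × 11% = ¥14,465

¥23,480 > ¥14,465, so the general income tax governs.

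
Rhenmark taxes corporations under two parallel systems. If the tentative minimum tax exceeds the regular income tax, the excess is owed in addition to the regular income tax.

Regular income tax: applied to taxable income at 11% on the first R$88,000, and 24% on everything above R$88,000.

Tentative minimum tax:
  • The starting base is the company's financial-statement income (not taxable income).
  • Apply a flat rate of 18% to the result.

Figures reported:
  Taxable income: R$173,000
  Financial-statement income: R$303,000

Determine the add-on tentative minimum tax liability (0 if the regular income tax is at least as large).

R$24,460

Tentative minimum tax:
  Base (financial-statement income): R$303,000
  R$303,000 × 18% = R$54,540

Regular income tax:
  R$88,000 × 11% = R$9,680
  R$85,000 × 24% = R$20,400
  → R$30,080

Excess of tentative minimum tax over regular income tax: R$54,540 − R$30,080 = R$24,460.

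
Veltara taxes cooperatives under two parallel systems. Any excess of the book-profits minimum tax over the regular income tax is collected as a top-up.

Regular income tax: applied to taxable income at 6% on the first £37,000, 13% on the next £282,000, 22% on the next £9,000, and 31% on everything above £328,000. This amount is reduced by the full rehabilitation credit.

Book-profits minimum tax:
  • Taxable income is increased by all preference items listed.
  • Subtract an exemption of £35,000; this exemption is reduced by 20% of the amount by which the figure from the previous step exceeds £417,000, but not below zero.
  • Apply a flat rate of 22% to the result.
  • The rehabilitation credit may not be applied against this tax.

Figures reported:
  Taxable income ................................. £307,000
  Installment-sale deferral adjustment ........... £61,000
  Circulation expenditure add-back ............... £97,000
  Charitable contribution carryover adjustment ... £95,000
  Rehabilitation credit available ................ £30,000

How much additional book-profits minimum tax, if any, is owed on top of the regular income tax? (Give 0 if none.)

Regular income tax:
  £37,000 × 6% = £2,220
  £270,000 × 13% = £35,100
  → £37,320
  Less rehabilitation credit £30,000 → £7,320

Book-profits minimum tax:
  Adjusted income: £307,000 + £61,000 + £97,000 + £95,000 = £560,000
  Exemption: £35,000 − 20% × (£560,000 − £417,000) = £35,000 − £28,600 = £6,400
  Base: £560,000 − £6,400 = £553,600
  £553,600 × 22% = £121,792

Excess of book-profits minimum tax over regular income tax: £121,792 − £7,320 = £114,472.

£114,472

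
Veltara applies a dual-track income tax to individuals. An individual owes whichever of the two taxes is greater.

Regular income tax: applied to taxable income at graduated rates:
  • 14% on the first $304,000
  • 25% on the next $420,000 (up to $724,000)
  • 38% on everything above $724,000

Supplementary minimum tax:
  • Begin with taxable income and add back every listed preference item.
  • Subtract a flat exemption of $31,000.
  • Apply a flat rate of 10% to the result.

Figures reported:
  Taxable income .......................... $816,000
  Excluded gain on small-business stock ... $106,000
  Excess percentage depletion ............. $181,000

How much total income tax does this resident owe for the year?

Regular income tax:
  $304,000 × 14% = $42,560
  $420,000 × 25% = $105,000
  $92,000 × 38% = $34,960
  → $182,520

Supplementary minimum tax:
  Adjusted income: $816,000 + $106,000 + $181,000 = $1,103,000
  Less exemption $31,000 → base $1,072,000
  $1,072,000 × 10% = $107,200

$182,520 > $107,200, so the regular income tax governs.

$182,520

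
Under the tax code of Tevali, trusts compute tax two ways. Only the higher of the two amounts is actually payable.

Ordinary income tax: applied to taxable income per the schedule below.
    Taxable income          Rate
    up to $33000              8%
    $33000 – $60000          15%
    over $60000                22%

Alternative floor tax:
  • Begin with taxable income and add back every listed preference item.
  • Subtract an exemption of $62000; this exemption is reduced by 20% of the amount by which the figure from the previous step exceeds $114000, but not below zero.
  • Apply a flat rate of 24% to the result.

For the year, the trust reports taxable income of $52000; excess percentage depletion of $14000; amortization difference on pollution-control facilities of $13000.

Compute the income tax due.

$5490

Ordinary income tax:
  $33000 × 8% = $2640
  $19000 × 15% = $2850
  → $5490

Alternative floor tax:
  Adjusted income: $52000 + $14000 + $13000 = $79000
  Exemption: $79000 ≤ $114000, so full $62000 applies
  Base: $79000 − $62000 = $17000
  $17000 × 24% = $4080

$5490 > $4080, so the ordinary income tax governs.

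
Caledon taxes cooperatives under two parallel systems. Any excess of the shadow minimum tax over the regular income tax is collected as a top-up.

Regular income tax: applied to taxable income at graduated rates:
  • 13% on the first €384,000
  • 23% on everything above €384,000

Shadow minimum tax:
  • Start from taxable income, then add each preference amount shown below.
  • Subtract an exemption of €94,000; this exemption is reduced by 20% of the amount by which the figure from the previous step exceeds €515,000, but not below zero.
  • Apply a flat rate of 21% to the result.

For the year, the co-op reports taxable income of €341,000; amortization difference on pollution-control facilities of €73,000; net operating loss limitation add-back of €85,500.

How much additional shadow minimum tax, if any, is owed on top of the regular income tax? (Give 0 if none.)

€40,825

Regular income tax:
  €341,000 × 13% = €44,330

Shadow minimum tax:
  Adjusted income: €341,000 + €73,000 + €85,500 = €499,500
  Exemption: €499,500 ≤ €515,000, so full €94,000 applies
  Base: €499,500 − €94,000 = €405,500
  €405,500 × 21% = €85,155

Excess of shadow minimum tax over regular income tax: €85,155 − €44,330 = €40,825.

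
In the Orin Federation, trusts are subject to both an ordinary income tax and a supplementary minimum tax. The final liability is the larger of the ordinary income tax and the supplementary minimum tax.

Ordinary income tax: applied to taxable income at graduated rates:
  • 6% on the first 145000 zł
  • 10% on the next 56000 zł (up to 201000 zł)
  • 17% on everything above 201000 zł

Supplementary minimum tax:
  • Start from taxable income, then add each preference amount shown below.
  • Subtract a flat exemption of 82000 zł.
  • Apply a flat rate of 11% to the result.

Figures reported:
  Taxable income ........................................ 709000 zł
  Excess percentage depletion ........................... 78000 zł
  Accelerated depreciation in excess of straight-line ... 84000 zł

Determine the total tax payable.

100660 zł

Supplementary minimum tax:
  Adjusted income: 709000 zł + 78000 zł + 84000 zł = 871000 zł
  Less exemption 82000 zł → base 789000 zł
  789000 zł × 11% = 86790 zł

Ordinary income tax:
  145000 zł × 6% = 8700 zł
  56000 zł × 10% = 5600 zł
  508000 zł × 17% = 86360 zł
  → 100660 zł

100660 zł > 86790 zł, so the ordinary income tax governs.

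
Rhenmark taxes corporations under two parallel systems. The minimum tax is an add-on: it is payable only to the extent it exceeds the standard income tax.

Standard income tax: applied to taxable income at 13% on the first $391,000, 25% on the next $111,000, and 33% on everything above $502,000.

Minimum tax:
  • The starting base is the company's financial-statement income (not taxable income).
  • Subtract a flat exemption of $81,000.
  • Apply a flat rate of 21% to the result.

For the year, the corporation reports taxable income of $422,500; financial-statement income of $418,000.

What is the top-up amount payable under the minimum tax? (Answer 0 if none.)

Standard income tax:
  $391,000 × 13% = $50,830
  $31,500 × 25% = $7,875
  → $58,705

Minimum tax:
  Base (financial-statement income): $418,000
  Less exemption $81,000 → base $337,000
  $337,000 × 21% = $70,770

Excess of minimum tax over standard income tax: $70,770 − $58,705 = $12,065.

$12,065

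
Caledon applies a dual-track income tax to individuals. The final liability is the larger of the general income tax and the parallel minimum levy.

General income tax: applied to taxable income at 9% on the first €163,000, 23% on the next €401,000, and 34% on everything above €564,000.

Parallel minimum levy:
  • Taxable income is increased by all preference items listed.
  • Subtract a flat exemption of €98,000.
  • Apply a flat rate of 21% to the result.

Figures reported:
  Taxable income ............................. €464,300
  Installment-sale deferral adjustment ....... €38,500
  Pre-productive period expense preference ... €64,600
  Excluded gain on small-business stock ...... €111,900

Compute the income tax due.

€122,073

General income tax:
  €163,000 × 9% = €14,670
  €301,300 × 23% = €69,299
  → €83,969

Parallel minimum levy:
  Adjusted income: €464,300 + €38,500 + €64,600 + €111,900 = €679,300
  Less exemption €98,000 → base €581,300
  €581,300 × 21% = €122,073

€122,073 > €83,969, so the parallel minimum levy is the binding amount.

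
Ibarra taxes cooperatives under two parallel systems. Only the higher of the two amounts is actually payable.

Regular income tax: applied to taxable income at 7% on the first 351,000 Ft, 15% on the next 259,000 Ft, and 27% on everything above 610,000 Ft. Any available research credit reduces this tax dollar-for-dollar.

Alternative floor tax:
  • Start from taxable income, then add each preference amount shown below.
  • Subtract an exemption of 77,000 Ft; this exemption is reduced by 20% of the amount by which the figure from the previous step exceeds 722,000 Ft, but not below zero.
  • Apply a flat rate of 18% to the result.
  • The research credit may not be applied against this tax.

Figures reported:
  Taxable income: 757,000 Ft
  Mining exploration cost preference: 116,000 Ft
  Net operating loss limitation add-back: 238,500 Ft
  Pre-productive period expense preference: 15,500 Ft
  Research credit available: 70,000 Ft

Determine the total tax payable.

Regular income tax:
  351,000 Ft × 7% = 24,570 Ft
  259,000 Ft × 15% = 38,850 Ft
  147,000 Ft × 27% = 39,690 Ft
  → 103,110 Ft
  Less research credit 70,000 Ft → 33,110 Ft

Alternative floor tax:
  Adjusted income: 757,000 Ft + 116,000 Ft + 238,500 Ft + 15,500 Ft = 1,127,000 Ft
  Exemption: 20% × (1,127,000 Ft − 722,000 Ft) = 81,000 Ft ≥ 77,000 Ft, so the exemption is fully phased out
  Base: 1,127,000 Ft − 0 Ft = 1,127,000 Ft
  1,127,000 Ft × 18% = 202,860 Ft

202,860 Ft > 33,110 Ft, so the alternative floor tax is the binding amount.

202,860 Ft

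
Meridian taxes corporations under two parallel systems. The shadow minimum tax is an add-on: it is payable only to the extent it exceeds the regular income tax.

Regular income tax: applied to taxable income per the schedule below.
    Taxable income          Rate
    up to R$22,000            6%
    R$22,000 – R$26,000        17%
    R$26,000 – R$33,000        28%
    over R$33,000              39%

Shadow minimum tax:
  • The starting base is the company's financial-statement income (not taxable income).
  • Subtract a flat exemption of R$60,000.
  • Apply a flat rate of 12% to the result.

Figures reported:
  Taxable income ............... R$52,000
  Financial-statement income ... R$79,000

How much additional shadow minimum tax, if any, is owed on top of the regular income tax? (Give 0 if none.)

Shadow minimum tax:
  Base (financial-statement income): R$79,000
  Less exemption R$60,000 → base R$19,000
  R$19,000 × 12% = R$2,280

Regular income tax:
  R$22,000 × 6% = R$1,320
  R$4,000 × 17% = R$680
  R$7,000 × 28% = R$1,960
  R$19,000 × 39% = R$7,410
  → R$11,370

R$2,280 ≤ R$11,370, so no add-on is due.

R$0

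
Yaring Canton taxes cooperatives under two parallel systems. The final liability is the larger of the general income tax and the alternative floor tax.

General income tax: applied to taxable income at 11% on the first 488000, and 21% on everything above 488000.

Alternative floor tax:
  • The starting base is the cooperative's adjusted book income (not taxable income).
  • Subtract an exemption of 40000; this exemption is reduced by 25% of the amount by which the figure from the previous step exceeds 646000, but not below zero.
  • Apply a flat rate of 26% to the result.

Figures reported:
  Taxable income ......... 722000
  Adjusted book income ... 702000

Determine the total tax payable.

General income tax:
  488000 × 11% = 53680
  234000 × 21% = 49140
  → 102820

Alternative floor tax:
  Base (adjusted book income): 702000
  Exemption: 40000 − 25% × (702000 − 646000) = 40000 − 14000 = 26000
  Base: 702000 − 26000 = 676000
  676000 × 26% = 175760

175760 > 102820, so the alternative floor tax is the binding amount.

175760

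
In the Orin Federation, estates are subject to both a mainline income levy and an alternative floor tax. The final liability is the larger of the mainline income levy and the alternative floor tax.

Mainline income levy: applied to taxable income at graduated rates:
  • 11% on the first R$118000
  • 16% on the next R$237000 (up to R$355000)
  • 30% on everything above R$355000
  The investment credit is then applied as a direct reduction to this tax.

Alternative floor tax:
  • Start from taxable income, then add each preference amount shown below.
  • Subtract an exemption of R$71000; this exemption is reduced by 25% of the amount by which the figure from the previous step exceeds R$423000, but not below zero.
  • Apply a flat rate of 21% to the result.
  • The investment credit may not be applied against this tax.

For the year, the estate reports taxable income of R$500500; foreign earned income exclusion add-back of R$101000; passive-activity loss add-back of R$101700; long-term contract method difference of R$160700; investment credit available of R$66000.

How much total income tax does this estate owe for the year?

R$181419

Mainline income levy:
  R$118000 × 11% = R$12980
  R$237000 × 16% = R$37920
  R$145500 × 30% = R$43650
  → R$94550
  Less investment credit R$66000 → R$28550

Alternative floor tax:
  Adjusted income: R$500500 + R$101000 + R$101700 + R$160700 = R$863900
  Exemption: 25% × (R$863900 − R$423000) = R$110225 ≥ R$71000, so the exemption is fully phased out
  Base: R$863900 − R$0 = R$863900
  R$863900 × 21% = R$181419

R$181419 > R$28550, so the alternative floor tax is the binding amount.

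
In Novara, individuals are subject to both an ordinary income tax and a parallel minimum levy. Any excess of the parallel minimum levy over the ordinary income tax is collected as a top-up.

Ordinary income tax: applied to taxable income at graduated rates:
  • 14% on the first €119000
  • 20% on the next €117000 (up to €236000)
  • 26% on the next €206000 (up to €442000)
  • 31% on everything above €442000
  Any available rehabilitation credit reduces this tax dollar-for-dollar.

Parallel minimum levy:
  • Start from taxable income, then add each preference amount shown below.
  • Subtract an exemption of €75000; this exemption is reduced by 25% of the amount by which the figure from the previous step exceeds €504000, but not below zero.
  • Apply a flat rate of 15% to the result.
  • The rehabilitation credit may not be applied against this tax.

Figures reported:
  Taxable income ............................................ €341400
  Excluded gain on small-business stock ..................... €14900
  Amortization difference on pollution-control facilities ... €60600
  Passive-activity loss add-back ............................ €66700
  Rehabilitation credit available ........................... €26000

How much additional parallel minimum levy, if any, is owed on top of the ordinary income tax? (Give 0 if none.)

Parallel minimum levy:
  Adjusted income: €341400 + €14900 + €60600 + €66700 = €483600
  Exemption: €483600 ≤ €504000, so full €75000 applies
  Base: €483600 − €75000 = €408600
  €408600 × 15% = €61290

Ordinary income tax:
  €119000 × 14% = €16660
  €117000 × 20% = €23400
  €105400 × 26% = €27404
  → €67464
  Less rehabilitation credit €26000 → €41464

Excess of parallel minimum levy over ordinary income tax: €61290 − €41464 = €19826.

€19826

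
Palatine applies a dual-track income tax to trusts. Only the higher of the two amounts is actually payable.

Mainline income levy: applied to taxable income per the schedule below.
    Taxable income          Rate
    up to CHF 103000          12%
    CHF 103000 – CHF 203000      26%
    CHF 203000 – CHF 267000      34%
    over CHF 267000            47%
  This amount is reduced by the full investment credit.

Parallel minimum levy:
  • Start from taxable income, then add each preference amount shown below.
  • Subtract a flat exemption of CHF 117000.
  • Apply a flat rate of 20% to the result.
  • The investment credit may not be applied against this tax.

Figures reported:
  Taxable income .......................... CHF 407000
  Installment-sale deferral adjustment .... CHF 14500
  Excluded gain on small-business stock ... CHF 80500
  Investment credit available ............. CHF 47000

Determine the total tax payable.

CHF 78920

Parallel minimum levy:
  Adjusted income: CHF 407000 + CHF 14500 + CHF 80500 = CHF 502000
  Less exemption CHF 117000 → base CHF 385000
  CHF 385000 × 20% = CHF 77000

Mainline income levy:
  CHF 103000 × 12% = CHF 12360
  CHF 100000 × 26% = CHF 26000
  CHF 64000 × 34% = CHF 21760
  CHF 140000 × 47% = CHF 65800
  → CHF 125920
  Less investment credit CHF 47000 → CHF 78920

CHF 78920 > CHF 77000, so the mainline income levy governs.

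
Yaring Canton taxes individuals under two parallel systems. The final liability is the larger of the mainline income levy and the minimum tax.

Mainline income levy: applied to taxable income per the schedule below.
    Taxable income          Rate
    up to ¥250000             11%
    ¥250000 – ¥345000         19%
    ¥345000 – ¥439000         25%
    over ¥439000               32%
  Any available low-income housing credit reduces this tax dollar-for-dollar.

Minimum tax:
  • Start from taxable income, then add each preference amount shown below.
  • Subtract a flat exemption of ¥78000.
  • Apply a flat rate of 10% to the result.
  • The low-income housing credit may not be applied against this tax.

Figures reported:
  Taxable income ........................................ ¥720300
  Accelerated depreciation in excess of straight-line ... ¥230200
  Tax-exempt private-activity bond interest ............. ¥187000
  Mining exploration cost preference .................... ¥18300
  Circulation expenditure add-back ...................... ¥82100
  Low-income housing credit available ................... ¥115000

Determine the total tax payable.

¥115990

Mainline income levy:
  ¥250000 × 11% = ¥27500
  ¥95000 × 19% = ¥18050
  ¥94000 × 25% = ¥23500
  ¥281300 × 32% = ¥90016
  → ¥159066
  Less low-income housing credit ¥115000 → ¥44066

Minimum tax:
  Adjusted income: ¥720300 + ¥230200 + ¥187000 + ¥18300 + ¥82100 = ¥1237900
  Less exemption ¥78000 → base ¥1159900
  ¥1159900 × 10% = ¥115990

¥115990 > ¥44066, so the minimum tax is the binding amount.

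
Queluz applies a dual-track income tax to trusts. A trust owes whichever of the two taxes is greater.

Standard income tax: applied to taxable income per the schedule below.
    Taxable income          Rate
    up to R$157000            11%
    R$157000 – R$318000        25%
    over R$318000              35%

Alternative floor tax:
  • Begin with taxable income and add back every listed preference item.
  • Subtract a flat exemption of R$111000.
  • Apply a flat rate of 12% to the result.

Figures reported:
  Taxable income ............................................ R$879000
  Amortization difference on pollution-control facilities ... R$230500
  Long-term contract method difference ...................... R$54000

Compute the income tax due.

R$253870

Alternative floor tax:
  Adjusted income: R$879000 + R$230500 + R$54000 = R$1163500
  Less exemption R$111000 → base R$1052500
  R$1052500 × 12% = R$126300

Standard income tax:
  R$157000 × 11% = R$17270
  R$161000 × 25% = R$40250
  R$561000 × 35% = R$196350
  → R$253870

R$253870 > R$126300, so the standard income tax governs.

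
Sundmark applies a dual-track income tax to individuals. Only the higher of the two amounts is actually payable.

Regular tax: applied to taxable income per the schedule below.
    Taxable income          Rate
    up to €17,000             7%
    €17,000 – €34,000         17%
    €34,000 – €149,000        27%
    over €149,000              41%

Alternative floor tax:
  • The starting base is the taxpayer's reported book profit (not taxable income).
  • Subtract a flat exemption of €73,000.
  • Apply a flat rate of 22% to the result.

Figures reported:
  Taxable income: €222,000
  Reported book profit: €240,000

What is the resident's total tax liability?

Regular tax:
  €17,000 × 7% = €1,190
  €17,000 × 17% = €2,890
  €115,000 × 27% = €31,050
  €73,000 × 41% = €29,930
  → €65,060

Alternative floor tax:
  Base (reported book profit): €240,000
  Less exemption €73,000 → base €167,000
  €167,000 × 22% = €36,740

€65,060 > €36,740, so the regular tax governs.

€65,060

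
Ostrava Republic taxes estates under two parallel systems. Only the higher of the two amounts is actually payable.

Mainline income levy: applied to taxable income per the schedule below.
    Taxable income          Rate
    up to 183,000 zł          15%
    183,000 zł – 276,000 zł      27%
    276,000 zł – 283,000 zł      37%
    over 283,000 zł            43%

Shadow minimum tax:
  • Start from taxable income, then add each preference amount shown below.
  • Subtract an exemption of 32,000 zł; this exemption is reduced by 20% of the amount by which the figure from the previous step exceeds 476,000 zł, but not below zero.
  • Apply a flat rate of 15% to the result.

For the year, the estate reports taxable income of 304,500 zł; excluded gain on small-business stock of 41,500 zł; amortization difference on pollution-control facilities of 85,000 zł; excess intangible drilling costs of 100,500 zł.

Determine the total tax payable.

76,590 zł

Mainline income levy:
  183,000 zł × 15% = 27,450 zł
  93,000 zł × 27% = 25,110 zł
  7,000 zł × 37% = 2,590 zł
  21,500 zł × 43% = 9,245 zł
  → 64,395 zł

Shadow minimum tax:
  Adjusted income: 304,500 zł + 41,500 zł + 85,000 zł + 100,500 zł = 531,500 zł
  Exemption: 32,000 zł − 20% × (531,500 zł − 476,000 zł) = 32,000 zł − 11,100 zł = 20,900 zł
  Base: 531,500 zł − 20,900 zł = 510,600 zł
  510,600 zł × 15% = 76,590 zł

76,590 zł > 64,395 zł, so the shadow minimum tax is the binding amount.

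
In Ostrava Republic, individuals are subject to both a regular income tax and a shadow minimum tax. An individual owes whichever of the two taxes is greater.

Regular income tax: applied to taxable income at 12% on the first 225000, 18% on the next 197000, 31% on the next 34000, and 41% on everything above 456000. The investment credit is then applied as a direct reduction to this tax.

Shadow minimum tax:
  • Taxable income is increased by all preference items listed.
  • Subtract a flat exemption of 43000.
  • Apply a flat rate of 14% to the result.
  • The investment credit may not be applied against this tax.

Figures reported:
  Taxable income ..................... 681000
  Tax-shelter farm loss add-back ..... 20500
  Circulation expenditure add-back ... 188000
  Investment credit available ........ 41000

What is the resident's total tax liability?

124250

Shadow minimum tax:
  Adjusted income: 681000 + 20500 + 188000 = 889500
  Less exemption 43000 → base 846500
  846500 × 14% = 118510

Regular income tax:
  225000 × 12% = 27000
  197000 × 18% = 35460
  34000 × 31% = 10540
  225000 × 41% = 92250
  → 165250
  Less investment credit 41000 → 124250

124250 > 118510, so the regular income tax governs.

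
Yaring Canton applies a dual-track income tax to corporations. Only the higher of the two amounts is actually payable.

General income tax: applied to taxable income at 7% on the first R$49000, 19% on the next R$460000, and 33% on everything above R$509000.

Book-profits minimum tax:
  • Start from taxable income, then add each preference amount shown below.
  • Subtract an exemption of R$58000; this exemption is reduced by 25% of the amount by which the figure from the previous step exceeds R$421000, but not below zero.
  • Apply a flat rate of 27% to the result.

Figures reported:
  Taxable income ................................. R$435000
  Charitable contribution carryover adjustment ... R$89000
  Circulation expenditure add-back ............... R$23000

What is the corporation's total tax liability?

R$140535

General income tax:
  R$49000 × 7% = R$3430
  R$386000 × 19% = R$73340
  → R$76770

Book-profits minimum tax:
  Adjusted income: R$435000 + R$89000 + R$23000 = R$547000
  Exemption: R$58000 − 25% × (R$547000 − R$421000) = R$58000 − R$31500 = R$26500
  Base: R$547000 − R$26500 = R$520500
  R$520500 × 27% = R$140535

R$140535 > R$76770, so the book-profits minimum tax is the binding amount.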